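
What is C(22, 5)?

26334

C(22,5) = (22·21·20·19·18) / 5! = 3160080 / 120 = 26334.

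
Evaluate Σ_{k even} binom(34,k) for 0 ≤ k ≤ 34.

8589934592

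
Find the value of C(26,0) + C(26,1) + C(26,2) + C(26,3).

2952

1 + 26 + 325 + 2600 = 2952.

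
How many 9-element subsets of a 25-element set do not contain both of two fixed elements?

All 9-subsets: C(25,9) = 2042975. Those containing both fixed elements: C(23,7) = 245157.
2042975 − 245157 = 1797818.

1797818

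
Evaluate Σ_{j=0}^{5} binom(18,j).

1 + 18 + 153 + 816 + 3060 + 8568 = 12616.

12616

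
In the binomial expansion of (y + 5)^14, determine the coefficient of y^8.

The general term is C(14,j)·(y)^j·(5)^(14-j); the y^8 term has j = 8.
C(14,8) = 3003.
Coefficient = C(14,8) · 5^6 = 3003 · 15625 = 46921875.

46921875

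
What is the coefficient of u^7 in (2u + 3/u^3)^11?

General term: C(11,j)·(2u)^j·(3/u^3)^(11-j), with u-exponent 1j − 3(11−j) = 4j − 33.
Set 4j − 33 = 7: j = 10.
C(11,10) = 11; 2^10 = 1024; 3^1 = 3.
Coefficient = 11 · 1024 · 3 = 33792.

33792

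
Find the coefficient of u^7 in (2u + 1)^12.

The general term is C(12,j)·(2u)^j·(1)^(12-j); the u^7 term has j = 7.
C(12,7) = 792.
Coefficient = C(12,7) · 2^7 = 792 · 128 = 101376.

101376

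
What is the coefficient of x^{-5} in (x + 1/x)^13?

715

General term: C(13,j)·(x)^j·(1/x)^(13-j), with x-exponent 1j − 1(13−j) = 2j − 13.
Set 2j − 13 = -5: j = 4.
C(13,4) = 715; 1^4 = 1; 1^9 = 1.
Coefficient = 715 · 1 · 1 = 715.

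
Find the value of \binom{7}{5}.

21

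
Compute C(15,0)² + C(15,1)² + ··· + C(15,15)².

155117520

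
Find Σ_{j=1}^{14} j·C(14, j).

Since j·C(14,j) = 14·C(13,j−1), the sum is 14·2^13 = 14·8192 = 114688.

114688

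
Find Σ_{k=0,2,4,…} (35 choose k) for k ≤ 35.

Half of (1+1)^35 + (1−1)^35 gives the even-index sum: 2^34 = 17179869184.

17179869184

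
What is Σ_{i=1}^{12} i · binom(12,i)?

24576

Since i·C(12,i) = 12·C(11,i−1), the sum is 12·2^11 = 12·2048 = 24576.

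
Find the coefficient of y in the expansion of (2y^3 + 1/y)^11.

General term: C(11,j)·(2y^3)^j·(1/y)^(11-j), with y-exponent 3j − 1(11−j) = 4j − 11.
Set 4j − 11 = 1: j = 3.
C(11,3) = 165; 2^3 = 8; 1^8 = 1.
Coefficient = 165 · 8 · 1 = 1320.

1320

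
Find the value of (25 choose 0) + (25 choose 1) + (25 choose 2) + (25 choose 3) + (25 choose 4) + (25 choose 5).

68406

1 + 25 + 300 + 2300 + 12650 + 53130 = 68406.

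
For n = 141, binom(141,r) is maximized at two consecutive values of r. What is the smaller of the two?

70

For odd n = 141, C(141,r) peaks at r = (n−1)/2 and (n+1)/2; the smaller is 70.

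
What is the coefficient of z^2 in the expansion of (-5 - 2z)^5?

-5000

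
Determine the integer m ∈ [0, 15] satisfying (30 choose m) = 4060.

C(30,m) increases on 0 ≤ m ≤ 15. C(30,2) = 435 and C(30,3) = 4060, so m = 3.

3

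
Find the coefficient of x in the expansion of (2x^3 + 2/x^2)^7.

General term: C(7,j)·(2x^3)^j·(2/x^2)^(7-j), with x-exponent 3j − 2(7−j) = 5j − 14.
Set 5j − 14 = 1: j = 3.
C(7,3) = 35; 2^3 = 8; 2^4 = 16.
Coefficient = 35 · 8 · 16 = 4480.

4480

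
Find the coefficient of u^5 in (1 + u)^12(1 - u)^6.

-24

Coefficient of u^5 = Σ_{j} C(12,j)·1^j·C(6,5-j)·(-1)^(5-j) for j from 0 to 5.
= (-6) + 180 + (-1320) + 3300 + (-2970) + 792 = -24.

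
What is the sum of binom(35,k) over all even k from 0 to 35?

Half of (1+1)^35 + (1−1)^35 gives the even-index sum: 2^34 = 17179869184.

17179869184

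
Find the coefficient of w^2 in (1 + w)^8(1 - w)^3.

7

Coefficient of w^2 = Σ_{j} C(8,j)·1^j·C(3,2-j)·(-1)^(2-j) for j from 0 to 2.
= 3 + (-24) + 28 = 7.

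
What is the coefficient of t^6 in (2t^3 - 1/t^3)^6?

General term: C(6,j)·(2t^3)^j·(-1/t^3)^(6-j), with t-exponent 3j − 3(6−j) = 6j − 18.
Set 6j − 18 = 6: j = 4.
C(6,4) = 15; 2^4 = 16; (-1)^2 = 1.
Coefficient = 15 · 16 · 1 = 240.

240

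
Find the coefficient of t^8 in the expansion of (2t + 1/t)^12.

67584

General term: C(12,j)·(2t)^j·(1/t)^(12-j), with t-exponent 1j − 1(12−j) = 2j − 12.
Set 2j − 12 = 8: j = 10.
C(12,10) = 66; 2^10 = 1024; 1^2 = 1.
Coefficient = 66 · 1024 · 1 = 67584.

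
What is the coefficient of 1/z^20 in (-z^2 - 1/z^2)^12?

12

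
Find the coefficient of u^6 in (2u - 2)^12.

3784704

The general term is C(12,j)·(2u)^j·(-2)^(12-j); the u^6 term has j = 6.
C(12,6) = 924.
Coefficient = C(12,6) · 2^6 · (-2)^6 = 924 · 64 · 64 = 3784704.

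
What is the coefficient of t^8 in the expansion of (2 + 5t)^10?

The general term is C(10,j)·(2)^j·(5t)^(10-j); the t^8 term has j = 2.
C(10,2) = 45.
Coefficient = C(10,2) · 2^2 · 5^8 = 45 · 4 · 390625 = 70312500.

70312500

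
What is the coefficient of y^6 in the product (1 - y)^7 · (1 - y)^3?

210

(1 - y)^7(1 - y)^3 = (1 - y)^10, so the coefficient of y^6 is C(10,6)·(-1)^6 = 210·1 = 210.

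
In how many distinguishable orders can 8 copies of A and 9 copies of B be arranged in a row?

24310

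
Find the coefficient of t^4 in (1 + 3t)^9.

10206

The general term is C(9,j)·(1)^j·(3t)^(9-j); the t^4 term has j = 5.
C(9,5) = 126.
Coefficient = C(9,5) · 3^4 = 126 · 81 = 10206.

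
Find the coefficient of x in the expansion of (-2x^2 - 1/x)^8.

448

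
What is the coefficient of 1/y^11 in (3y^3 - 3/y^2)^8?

-52488

General term: C(8,j)·(3y^3)^j·(-3/y^2)^(8-j), with y-exponent 3j − 2(8−j) = 5j − 16.
Set 5j − 16 = -11: j = 1.
C(8,1) = 8; 3^1 = 3; (-3)^7 = -2187.
Coefficient = 8 · 3 · (-2187) = -52488.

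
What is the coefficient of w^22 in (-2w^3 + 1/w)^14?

-1025024

General term: C(14,j)·(-2w^3)^j·(1/w)^(14-j), with w-exponent 3j − 1(14−j) = 4j − 14.
Set 4j − 14 = 22: j = 9.
C(14,9) = 2002; (-2)^9 = -512; 1^5 = 1.
Coefficient = 2002 · (-512) · 1 = -1025024.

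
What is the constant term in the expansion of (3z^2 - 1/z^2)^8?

5670

General term: C(8,j)·(3z^2)^j·(-1/z^2)^(8-j), with z-exponent 2j − 2(8−j) = 4j − 16.
Set 4j − 16 = 0: j = 4.
C(8,4) = 70; 3^4 = 81; (-1)^4 = 1.
Coefficient = 70 · 81 · 1 = 5670.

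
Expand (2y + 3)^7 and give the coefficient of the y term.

The general term is C(7,j)·(2y)^j·(3)^(7-j); the y^1 term has j = 1.
C(7,1) = 7.
Coefficient = C(7,1) · 2^1 · 3^6 = 7 · 2 · 729 = 10206.

10206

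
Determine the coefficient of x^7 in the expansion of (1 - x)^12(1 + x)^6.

-144

Coefficient of x^7 = Σ_{j} C(12,j)·(-1)^j·C(6,7-j)·1^(7-j) for j from 1 to 7.
= (-12) + 396 + (-3300) + 9900 + (-11880) + 5544 + (-792) = -144.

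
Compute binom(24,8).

735471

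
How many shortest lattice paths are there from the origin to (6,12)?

18564

Each path is a sequence of 18 steps with 6 rights: C(18,6) = 18564.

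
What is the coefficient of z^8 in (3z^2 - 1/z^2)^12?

3247695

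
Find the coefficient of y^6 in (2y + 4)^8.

28672

The general term is C(8,j)·(2y)^j·(4)^(8-j); the y^6 term has j = 6.
C(8,6) = 28.
Coefficient = C(8,6) · 2^6 · 4^2 = 28 · 64 · 16 = 28672.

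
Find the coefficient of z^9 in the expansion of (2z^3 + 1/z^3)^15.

2562560

General term: C(15,j)·(2z^3)^j·(1/z^3)^(15-j), with z-exponent 3j − 3(15−j) = 6j − 45.
Set 6j − 45 = 9: j = 9.
C(15,9) = 5005; 2^9 = 512; 1^6 = 1.
Coefficient = 5005 · 512 · 1 = 2562560.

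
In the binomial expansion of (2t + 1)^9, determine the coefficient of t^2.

144

The general term is C(9,j)·(2t)^j·(1)^(9-j); the t^2 term has j = 2.
C(9,2) = 36.
Coefficient = C(9,2) · 2^2 = 36 · 4 = 144.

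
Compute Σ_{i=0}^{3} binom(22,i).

1794

1 + 22 + 231 + 1540 = 1794.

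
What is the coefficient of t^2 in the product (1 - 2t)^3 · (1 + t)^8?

Coefficient of t^2 = Σ_{j} C(3,j)·(-2)^j·C(8,2-j)·1^(2-j) for j from 0 to 2.
= 28 + (-48) + 12 = -8.

-8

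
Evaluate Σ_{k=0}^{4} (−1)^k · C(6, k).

5

The partial alternating sum Σ_{k=0}^{4} (−1)^k C(6,k) = (−1)^4 C(5,4) = 5.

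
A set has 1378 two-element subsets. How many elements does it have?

53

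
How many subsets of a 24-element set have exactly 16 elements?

Choose the 16 positions: C(24,16) = 735471.

735471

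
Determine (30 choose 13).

C(30,13) = (30·29·28·27·26·25·24·23·22·21·20·19·18) / 13! = 745747076954880000 / 6227020800 = 119759850.

119759850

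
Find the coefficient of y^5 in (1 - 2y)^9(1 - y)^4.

Coefficient of y^5 = Σ_{j} C(9,j)·(-2)^j·C(4,5-j)·(-1)^(5-j) for j from 1 to 5.
= (-18) + (-576) + (-4032) + (-8064) + (-4032) = -16722.

-16722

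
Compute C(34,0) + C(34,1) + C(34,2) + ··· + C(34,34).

The entries of row 34 sum to 2^34 = 17179869184.

17179869184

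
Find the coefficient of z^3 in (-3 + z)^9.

61236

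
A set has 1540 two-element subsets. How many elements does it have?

n(n−1)/2 = 1540 ⇒ n(n−1) = 3080. Since 56·55 = 3080, n = 56.

56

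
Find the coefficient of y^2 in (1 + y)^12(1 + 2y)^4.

Coefficient of y^2 = Σ_{j} C(12,j)·1^j·C(4,2-j)·2^(2-j) for j from 0 to 2.
= 24 + 96 + 66 = 186.

186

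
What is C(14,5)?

C(14,5) = (14·13·12·11·10) / 5! = 240240 / 120 = 2002.

2002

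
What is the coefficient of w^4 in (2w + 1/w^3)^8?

General term: C(8,j)·(2w)^j·(1/w^3)^(8-j), with w-exponent 1j − 3(8−j) = 4j − 24.
Set 4j − 24 = 4: j = 7.
C(8,7) = 8; 2^7 = 128; 1^1 = 1.
Coefficient = 8 · 128 · 1 = 1024.

1024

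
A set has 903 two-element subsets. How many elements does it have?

n(n−1)/2 = 903 ⇒ n(n−1) = 1806. Since 43·42 = 1806, n = 43.

43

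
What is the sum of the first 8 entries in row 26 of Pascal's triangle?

971712

1 + 26 + 325 + 2600 + 14950 + 65780 + 230230 + 657800 = 971712.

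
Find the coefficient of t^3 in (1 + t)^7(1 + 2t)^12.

4147

Coefficient of t^3 = Σ_{j} C(7,j)·1^j·C(12,3-j)·2^(3-j) for j from 0 to 3.
= 1760 + 1848 + 504 + 35 = 4147.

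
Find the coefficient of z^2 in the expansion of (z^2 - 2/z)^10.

13440

General term: C(10,j)·(z^2)^j·(-2/z)^(10-j), with z-exponent 2j − 1(10−j) = 3j − 10.
Set 3j − 10 = 2: j = 4.
C(10,4) = 210; 1^4 = 1; (-2)^6 = 64.
Coefficient = 210 · 1 · 64 = 13440.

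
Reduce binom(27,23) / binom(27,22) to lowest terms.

5/23

C(n,k+1)/C(n,k) = (n−k)/(k+1) = (27−22)/(22+1) = 5/23.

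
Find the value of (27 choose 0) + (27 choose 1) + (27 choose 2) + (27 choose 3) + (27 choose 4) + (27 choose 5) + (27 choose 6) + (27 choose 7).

1285624

1 + 27 + 351 + 2925 + 17550 + 80730 + 296010 + 888030 = 1285624.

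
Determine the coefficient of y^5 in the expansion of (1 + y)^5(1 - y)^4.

6

Coefficient of y^5 = Σ_{j} C(5,j)·1^j·C(4,5-j)·(-1)^(5-j) for j from 1 to 5.
= 5 + (-40) + 60 + (-20) + 1 = 6.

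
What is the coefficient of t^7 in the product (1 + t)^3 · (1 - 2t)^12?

Coefficient of t^7 = Σ_{j} C(3,j)·1^j·C(12,7-j)·(-2)^(7-j) for j from 0 to 3.
= (-101376) + 177408 + (-76032) + 7920 = 7920.

7920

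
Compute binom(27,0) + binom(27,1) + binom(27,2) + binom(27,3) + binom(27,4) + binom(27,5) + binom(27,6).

397594

1 + 27 + 351 + 2925 + 17550 + 80730 + 296010 = 397594.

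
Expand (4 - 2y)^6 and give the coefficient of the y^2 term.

The general term is C(6,j)·(4)^j·(-2y)^(6-j); the y^2 term has j = 4.
C(6,4) = 15.
Coefficient = C(6,4) · 4^4 · (-2)^2 = 15 · 256 · 4 = 15360.

15360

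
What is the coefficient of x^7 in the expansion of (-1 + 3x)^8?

-17496

The general term is C(8,j)·(-1)^j·(3x)^(8-j); the x^7 term has j = 1.
C(8,1) = 8.
Coefficient = C(8,1) · (-1)^1 · 3^7 = 8 · (-1) · 2187 = -17496.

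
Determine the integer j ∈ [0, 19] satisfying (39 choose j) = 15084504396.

14

C(39,j) increases on 0 ≤ j ≤ 19. C(39,13) = 8122425444 and C(39,14) = 15084504396, so j = 14.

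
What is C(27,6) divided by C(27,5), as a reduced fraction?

11/3

C(n,k+1)/C(n,k) = (n−k)/(k+1) = (27−5)/(5+1) = 22/6 = 11/3.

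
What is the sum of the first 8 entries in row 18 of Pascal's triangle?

63004

1 + 18 + 153 + 816 + 3060 + 8568 + 18564 + 31824 = 63004.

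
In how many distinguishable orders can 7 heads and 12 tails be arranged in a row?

50388

Choose positions for the heads: C(19,7) = 50388.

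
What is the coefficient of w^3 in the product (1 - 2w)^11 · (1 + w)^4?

Coefficient of w^3 = Σ_{j} C(11,j)·(-2)^j·C(4,3-j)·1^(3-j) for j from 0 to 3.
= 4 + (-132) + 880 + (-1320) = -568.

-568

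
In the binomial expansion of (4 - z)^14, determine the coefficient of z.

The general term is C(14,j)·(4)^j·(-z)^(14-j); the z^1 term has j = 13.
C(14,13) = 14.
Coefficient = C(14,13) · 4^13 · (-1)^1 = 14 · 67108864 · (-1) = -939524096.

-939524096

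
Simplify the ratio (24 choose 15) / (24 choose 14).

2/3

C(n,k+1)/C(n,k) = (n−k)/(k+1) = (24−14)/(14+1) = 10/15 = 2/3.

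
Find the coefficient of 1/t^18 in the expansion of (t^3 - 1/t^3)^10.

45

General term: C(10,j)·(t^3)^j·(-1/t^3)^(10-j), with t-exponent 3j − 3(10−j) = 6j − 30.
Set 6j − 30 = -18: j = 2.
C(10,2) = 45; 1^2 = 1; (-1)^8 = 1.
Coefficient = 45 · 1 · 1 = 45.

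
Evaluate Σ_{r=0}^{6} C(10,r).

848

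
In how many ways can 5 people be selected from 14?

This is C(14,5) = 2002.

2002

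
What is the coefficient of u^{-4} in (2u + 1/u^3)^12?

126720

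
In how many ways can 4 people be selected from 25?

This is C(25,4) = 12650.

12650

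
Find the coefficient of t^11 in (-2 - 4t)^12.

The general term is C(12,j)·(-2)^j·(-4t)^(12-j); the t^11 term has j = 1.
C(12,1) = 12.
Coefficient = C(12,1) · (-2)^1 · (-4)^11 = 12 · (-2) · (-4194304) = 100663296.

100663296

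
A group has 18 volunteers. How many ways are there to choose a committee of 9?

This is C(18,9) = 48620.

48620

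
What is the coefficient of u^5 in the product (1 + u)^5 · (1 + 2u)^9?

Coefficient of u^5 = Σ_{j} C(5,j)·1^j·C(9,5-j)·2^(5-j) for j from 0 to 5.
= 4032 + 10080 + 6720 + 1440 + 90 + 1 = 22363.

22363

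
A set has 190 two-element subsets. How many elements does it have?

20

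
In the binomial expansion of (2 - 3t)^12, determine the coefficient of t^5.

-24634368

The general term is C(12,j)·(2)^j·(-3t)^(12-j); the t^5 term has j = 7.
C(12,7) = 792.
Coefficient = C(12,7) · 2^7 · (-3)^5 = 792 · 128 · (-243) = -24634368.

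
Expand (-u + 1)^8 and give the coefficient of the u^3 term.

-56

The general term is C(8,j)·(-u)^j·(1)^(8-j); the u^3 term has j = 3.
C(8,3) = 56.
Coefficient = C(8,3) · (-1)^3 = 56 · (-1) = -56.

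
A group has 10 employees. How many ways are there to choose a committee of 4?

This is C(10,4) = 210.

210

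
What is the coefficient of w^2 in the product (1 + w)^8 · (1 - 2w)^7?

0

Coefficient of w^2 = Σ_{j} C(8,j)·1^j·C(7,2-j)·(-2)^(2-j) for j from 0 to 2.
= 84 + (-112) + 28 = 0.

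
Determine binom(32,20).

C(32,20) = C(32,12) by symmetry.
C(32,12) = (32·31·30·29·28·27·26·25·24·23·22·21) / 12! = 108155131628544000 / 479001600 = 225792840.

225792840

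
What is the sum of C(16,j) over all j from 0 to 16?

The entries of row 16 sum to 2^16 = 65536.

65536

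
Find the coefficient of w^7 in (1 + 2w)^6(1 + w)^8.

34232

Coefficient of w^7 = Σ_{j} C(6,j)·2^j·C(8,7-j)·1^(7-j) for j from 0 to 6.
= 8 + 336 + 3360 + 11200 + 13440 + 5376 + 512 = 34232.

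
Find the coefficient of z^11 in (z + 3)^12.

36

The general term is C(12,j)·(z)^j·(3)^(12-j); the z^11 term has j = 11.
C(12,11) = 12.
Coefficient = C(12,11) · 3^1 = 12 · 3 = 36.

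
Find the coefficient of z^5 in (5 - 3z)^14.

The general term is C(14,j)·(5)^j·(-3z)^(14-j); the z^5 term has j = 9.
C(14,9) = 2002.
Coefficient = C(14,9) · 5^9 · (-3)^5 = 2002 · 1953125 · (-243) = -950167968750.

-950167968750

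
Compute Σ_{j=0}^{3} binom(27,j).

1 + 27 + 351 + 2925 = 3304.

3304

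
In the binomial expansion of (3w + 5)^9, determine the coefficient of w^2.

25312500

The general term is C(9,j)·(3w)^j·(5)^(9-j); the w^2 term has j = 2.
C(9,2) = 36.
Coefficient = C(9,2) · 3^2 · 5^7 = 36 · 9 · 78125 = 25312500.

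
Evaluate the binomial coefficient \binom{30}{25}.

142506

C(30,25) = C(30,5) by symmetry.
C(30,5) = (30·29·28·27·26) / 5! = 17100720 / 120 = 142506.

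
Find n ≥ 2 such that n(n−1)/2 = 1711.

59

n(n−1)/2 = 1711 ⇒ n(n−1) = 3422. Since 59·58 = 3422, n = 59.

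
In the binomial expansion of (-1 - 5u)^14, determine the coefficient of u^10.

9775390625

The general term is C(14,j)·(-1)^j·(-5u)^(14-j); the u^10 term has j = 4.
C(14,4) = 1001.
Coefficient = C(14,4) · (-5)^10 = 1001 · 9765625 = 9775390625.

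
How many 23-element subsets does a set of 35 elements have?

C(35,23) = C(35,12) by symmetry.
C(35,12) = (35·34·33·32·31·30·29·28·27·26·25·24) / 12! = 399703747322880000 / 479001600 = 834451800.

834451800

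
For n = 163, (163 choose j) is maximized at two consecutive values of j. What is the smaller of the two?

81

For odd n = 163, C(163,j) peaks at j = (n−1)/2 and (n+1)/2; the smaller is 81.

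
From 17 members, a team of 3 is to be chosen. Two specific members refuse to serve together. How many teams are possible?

665

All 3-subsets: C(17,3) = 680. Those containing both fixed elements: C(15,1) = 15.
680 − 15 = 665.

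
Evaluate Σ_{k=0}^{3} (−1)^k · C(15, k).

-364

The partial alternating sum Σ_{k=0}^{3} (−1)^k C(15,k) = (−1)^3 C(14,3) = -364.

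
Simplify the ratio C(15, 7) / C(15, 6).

9/7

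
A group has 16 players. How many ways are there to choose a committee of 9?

11440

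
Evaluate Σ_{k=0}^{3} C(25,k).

2626

1 + 25 + 300 + 2300 = 2626.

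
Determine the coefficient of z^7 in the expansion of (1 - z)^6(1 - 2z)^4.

Coefficient of z^7 = Σ_{j} C(6,j)·(-1)^j·C(4,7-j)·(-2)^(7-j) for j from 3 to 6.
= (-320) + (-480) + (-144) + (-8) = -952.

-952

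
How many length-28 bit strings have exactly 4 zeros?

20475

Choose the 4 positions: C(28,4) = 20475.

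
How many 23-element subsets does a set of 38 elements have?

C(38,23) = C(38,15) by symmetry.
C(38,15) = (38·37·36·35·34·33·32·31·30·29·28·27·26·25·24) / 15! = 20231404874494894080000 / 1307674368000 = 15471286560.

15471286560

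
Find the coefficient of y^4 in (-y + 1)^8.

The general term is C(8,j)·(-y)^j·(1)^(8-j); the y^4 term has j = 4.
C(8,4) = 70.
Coefficient = C(8,4) = 70.

70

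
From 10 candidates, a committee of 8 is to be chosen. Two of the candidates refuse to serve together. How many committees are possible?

17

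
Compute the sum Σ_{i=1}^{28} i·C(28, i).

Since i·C(28,i) = 28·C(27,i−1), the sum is 28·2^27 = 28·134217728 = 3758096384.

3758096384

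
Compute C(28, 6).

C(28,6) = (28·27·26·25·24·23) / 6! = 271252800 / 720 = 376740.

376740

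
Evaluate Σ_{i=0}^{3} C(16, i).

1 + 16 + 120 + 560 = 697.

697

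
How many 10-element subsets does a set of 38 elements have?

C(38,10) = (38·37·36·35·34·33·32·31·30·29) / 10! = 1715456253772800 / 3628800 = 472733756.

472733756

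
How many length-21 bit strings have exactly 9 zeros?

293930

Choose the 9 positions: C(21,9) = 293930.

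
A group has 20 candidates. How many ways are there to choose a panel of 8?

This is C(20,8) = 125970.

125970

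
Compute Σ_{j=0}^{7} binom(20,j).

1 + 20 + 190 + 1140 + 4845 + 15504 + 38760 + 77520 = 137980.

137980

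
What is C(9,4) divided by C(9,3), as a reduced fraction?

3/2

C(n,k+1)/C(n,k) = (n−k)/(k+1) = (9−3)/(3+1) = 6/4 = 3/2.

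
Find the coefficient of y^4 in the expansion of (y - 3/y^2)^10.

405

General term: C(10,j)·(y)^j·(-3/y^2)^(10-j), with y-exponent 1j − 2(10−j) = 3j − 20.
Set 3j − 20 = 4: j = 8.
C(10,8) = 45; 1^8 = 1; (-3)^2 = 9.
Coefficient = 45 · 1 · 9 = 405.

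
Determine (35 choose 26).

C(35,26) = C(35,9) by symmetry.
C(35,9) = (35·34·33·32·31·30·29·28·27) / 9! = 25622035084800 / 362880 = 70607460.

70607460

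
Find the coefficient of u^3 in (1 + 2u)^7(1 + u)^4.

Coefficient of u^3 = Σ_{j} C(7,j)·2^j·C(4,3-j)·1^(3-j) for j from 0 to 3.
= 4 + 84 + 336 + 280 = 704.

704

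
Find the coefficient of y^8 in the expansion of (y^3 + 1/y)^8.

70

General term: C(8,j)·(y^3)^j·(1/y)^(8-j), with y-exponent 3j − 1(8−j) = 4j − 8.
Set 4j − 8 = 8: j = 4.
C(8,4) = 70; 1^4 = 1; 1^4 = 1.
Coefficient = 70 · 1 · 1 = 70.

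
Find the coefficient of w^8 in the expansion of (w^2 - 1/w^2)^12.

495

General term: C(12,j)·(w^2)^j·(-1/w^2)^(12-j), with w-exponent 2j − 2(12−j) = 4j − 24.
Set 4j − 24 = 8: j = 8.
C(12,8) = 495; 1^8 = 1; (-1)^4 = 1.
Coefficient = 495 · 1 · 1 = 495.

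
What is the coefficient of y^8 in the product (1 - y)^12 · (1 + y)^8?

Coefficient of y^8 = Σ_{j} C(12,j)·(-1)^j·C(8,8-j)·1^(8-j) for j from 0 to 8.
= 1 + (-96) + 1848 + (-12320) + 34650 + (-44352) + 25872 + (-6336) + 495 = -238.

-238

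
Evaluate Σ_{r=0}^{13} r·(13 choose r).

Differentiating (1+x)^13 and setting x=1: Σ r·C(13,r) = 13·2^12 = 53248.

53248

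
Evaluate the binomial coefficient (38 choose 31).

12620256

C(38,31) = C(38,7) by symmetry.
C(38,7) = (38·37·36·35·34·33·32) / 7! = 63606090240 / 5040 = 12620256.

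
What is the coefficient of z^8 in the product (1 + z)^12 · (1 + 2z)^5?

155375

Coefficient of z^8 = Σ_{j} C(12,j)·1^j·C(5,8-j)·2^(8-j) for j from 3 to 8.
= 7040 + 39600 + 63360 + 36960 + 7920 + 495 = 155375.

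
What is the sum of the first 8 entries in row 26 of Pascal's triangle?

1 + 26 + 325 + 2600 + 14950 + 65780 + 230230 + 657800 = 971712.

971712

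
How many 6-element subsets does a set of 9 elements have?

C(9,6) = C(9,3) by symmetry.
C(9,3) = (9·8·7) / 3! = 504 / 6 = 84.

84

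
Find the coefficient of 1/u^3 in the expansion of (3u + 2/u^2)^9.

489888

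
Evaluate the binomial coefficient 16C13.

C(16,13) = C(16,3) by symmetry.
C(16,3) = (16·15·14) / 3! = 3360 / 6 = 560.

560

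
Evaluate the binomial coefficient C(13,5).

1287

C(13,5) = (13·12·11·10·9) / 5! = 154440 / 120 = 1287.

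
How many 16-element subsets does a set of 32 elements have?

601080390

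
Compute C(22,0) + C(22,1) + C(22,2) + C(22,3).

1794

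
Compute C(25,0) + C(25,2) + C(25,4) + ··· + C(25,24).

Even-j terms of row 25 sum to 2^24 = 16777216.

16777216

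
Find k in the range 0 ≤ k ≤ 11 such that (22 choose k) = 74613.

C(22,k) increases on 0 ≤ k ≤ 11. C(22,5) = 26334 and C(22,6) = 74613, so k = 6.

6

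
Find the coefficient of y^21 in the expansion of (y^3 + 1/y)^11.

General term: C(11,j)·(y^3)^j·(1/y)^(11-j), with y-exponent 3j − 1(11−j) = 4j − 11.
Set 4j − 11 = 21: j = 8.
C(11,8) = 165; 1^8 = 1; 1^3 = 1.
Coefficient = 165 · 1 · 1 = 165.

165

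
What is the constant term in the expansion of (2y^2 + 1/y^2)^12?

General term: C(12,j)·(2y^2)^j·(1/y^2)^(12-j), with y-exponent 2j − 2(12−j) = 4j − 24.
Set 4j − 24 = 0: j = 6.
C(12,6) = 924; 2^6 = 64; 1^6 = 1.
Coefficient = 924 · 64 · 1 = 59136.

59136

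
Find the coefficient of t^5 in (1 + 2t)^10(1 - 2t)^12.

-2880

Coefficient of t^5 = Σ_{j} C(10,j)·2^j·C(12,5-j)·(-2)^(5-j) for j from 0 to 5.
= (-25344) + 158400 + (-316800) + 253440 + (-80640) + 8064 = -2880.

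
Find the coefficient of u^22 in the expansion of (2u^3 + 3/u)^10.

103680

General term: C(10,j)·(2u^3)^j·(3/u)^(10-j), with u-exponent 3j − 1(10−j) = 4j − 10.
Set 4j − 10 = 22: j = 8.
C(10,8) = 45; 2^8 = 256; 3^2 = 9.
Coefficient = 45 · 256 · 9 = 103680.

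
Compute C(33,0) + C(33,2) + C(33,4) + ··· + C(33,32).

4294967296

Even-k terms of row 33 sum to 2^32 = 4294967296.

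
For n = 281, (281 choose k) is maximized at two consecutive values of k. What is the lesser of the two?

140

For odd n = 281, C(281,k) peaks at k = (n−1)/2 and (n+1)/2; the lesser is 140.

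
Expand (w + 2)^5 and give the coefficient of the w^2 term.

The general term is C(5,j)·(w)^j·(2)^(5-j); the w^2 term has j = 2.
C(5,2) = 10.
Coefficient = C(5,2) · 2^3 = 10 · 8 = 80.

80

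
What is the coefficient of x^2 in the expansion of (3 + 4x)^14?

773778096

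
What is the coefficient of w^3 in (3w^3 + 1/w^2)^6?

540

General term: C(6,j)·(3w^3)^j·(1/w^2)^(6-j), with w-exponent 3j − 2(6−j) = 5j − 12.
Set 5j − 12 = 3: j = 3.
C(6,3) = 20; 3^3 = 27; 1^3 = 1.
Coefficient = 20 · 27 · 1 = 540.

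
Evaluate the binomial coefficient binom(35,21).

2319959400

C(35,21) = C(35,14) by symmetry.
C(35,14) = (35·34·33·32·31·30·29·28·27·26·25·24·23·22) / 14! = 202250096145377280000 / 87178291200 = 2319959400.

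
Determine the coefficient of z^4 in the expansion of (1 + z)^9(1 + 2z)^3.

Coefficient of z^4 = Σ_{j} C(9,j)·1^j·C(3,4-j)·2^(4-j) for j from 1 to 4.
= 72 + 432 + 504 + 126 = 1134.

1134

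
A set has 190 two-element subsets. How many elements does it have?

n(n−1)/2 = 190 ⇒ n(n−1) = 380. Since 20·19 = 380, n = 20.

20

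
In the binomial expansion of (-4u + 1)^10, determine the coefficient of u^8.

2949120

The general term is C(10,j)·(-4u)^j·(1)^(10-j); the u^8 term has j = 8.
C(10,8) = 45.
Coefficient = C(10,8) · (-4)^8 = 45 · 65536 = 2949120.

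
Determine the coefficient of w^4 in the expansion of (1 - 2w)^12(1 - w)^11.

46090

Coefficient of w^4 = Σ_{j} C(12,j)·(-2)^j·C(11,4-j)·(-1)^(4-j) for j from 0 to 4.
= 330 + 3960 + 14520 + 19360 + 7920 = 46090.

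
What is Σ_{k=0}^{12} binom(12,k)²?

2704156

By Vandermonde's identity, Σ C(12,k)² = C(24,12) = 2704156.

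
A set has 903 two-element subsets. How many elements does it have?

n(n−1)/2 = 903 ⇒ n(n−1) = 1806. Since 43·42 = 1806, n = 43.

43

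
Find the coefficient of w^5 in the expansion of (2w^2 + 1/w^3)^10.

General term: C(10,j)·(2w^2)^j·(1/w^3)^(10-j), with w-exponent 2j − 3(10−j) = 5j − 30.
Set 5j − 30 = 5: j = 7.
C(10,7) = 120; 2^7 = 128; 1^3 = 1.
Coefficient = 120 · 128 · 1 = 15360.

15360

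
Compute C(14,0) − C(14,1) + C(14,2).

78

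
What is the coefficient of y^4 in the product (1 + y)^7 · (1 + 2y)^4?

Coefficient of y^4 = Σ_{j} C(7,j)·1^j·C(4,4-j)·2^(4-j) for j from 0 to 4.
= 16 + 224 + 504 + 280 + 35 = 1059.

1059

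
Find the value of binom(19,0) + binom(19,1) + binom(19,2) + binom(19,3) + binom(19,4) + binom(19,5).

1 + 19 + 171 + 969 + 3876 + 11628 = 16664.

16664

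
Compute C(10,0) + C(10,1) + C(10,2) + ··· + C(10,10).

Setting x = 1 in (1+x)^10 gives Σ C(10,r) = 2^10 = 1024.

1024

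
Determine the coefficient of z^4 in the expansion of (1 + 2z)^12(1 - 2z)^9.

144

Coefficient of z^4 = Σ_{j} C(12,j)·2^j·C(9,4-j)·(-2)^(4-j) for j from 0 to 4.
= 2016 + (-16128) + 38016 + (-31680) + 7920 = 144.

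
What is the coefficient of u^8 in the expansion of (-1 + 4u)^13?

The general term is C(13,j)·(-1)^j·(4u)^(13-j); the u^8 term has j = 5.
C(13,5) = 1287.
Coefficient = C(13,5) · (-1)^5 · 4^8 = 1287 · (-1) · 65536 = -84344832.

-84344832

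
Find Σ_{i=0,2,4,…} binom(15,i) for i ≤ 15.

Half of (1+1)^15 + (1−1)^15 gives the even-index sum: 2^14 = 16384.

16384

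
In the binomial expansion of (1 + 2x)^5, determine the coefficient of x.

10

The general term is C(5,j)·(1)^j·(2x)^(5-j); the x^1 term has j = 4.
C(5,4) = 5.
Coefficient = C(5,4) · 2^1 = 5 · 2 = 10.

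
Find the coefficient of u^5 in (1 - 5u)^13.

-4021875

The general term is C(13,j)·(1)^j·(-5u)^(13-j); the u^5 term has j = 8.
C(13,8) = 1287.
Coefficient = C(13,8) · (-5)^5 = 1287 · (-3125) = -4021875.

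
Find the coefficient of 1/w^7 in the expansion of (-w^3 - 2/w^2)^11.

General term: C(11,j)·(-w^3)^j·(-2/w^2)^(11-j), with w-exponent 3j − 2(11−j) = 5j − 22.
Set 5j − 22 = -7: j = 3.
C(11,3) = 165; (-1)^3 = -1; (-2)^8 = 256.
Coefficient = 165 · (-1) · 256 = -42240.

-42240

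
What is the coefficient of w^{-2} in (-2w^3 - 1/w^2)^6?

60

General term: C(6,j)·(-2w^3)^j·(-1/w^2)^(6-j), with w-exponent 3j − 2(6−j) = 5j − 12.
Set 5j − 12 = -2: j = 2.
C(6,2) = 15; (-2)^2 = 4; (-1)^4 = 1.
Coefficient = 15 · 4 · 1 = 60.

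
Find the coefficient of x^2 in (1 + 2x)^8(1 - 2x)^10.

Coefficient of x^2 = Σ_{j} C(8,j)·2^j·C(10,2-j)·(-2)^(2-j) for j from 0 to 2.
= 180 + (-320) + 112 = -28.

-28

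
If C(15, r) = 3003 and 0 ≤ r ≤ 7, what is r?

C(15,r) increases on 0 ≤ r ≤ 7. C(15,4) = 1365 and C(15,5) = 3003, so r = 5.

5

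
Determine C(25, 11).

4457400

C(25,11) = (25·24·23·22·21·20·19·18·17·16·15) / 11! = 177925144320000 / 39916800 = 4457400.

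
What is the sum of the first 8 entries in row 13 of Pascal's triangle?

5812

1 + 13 + 78 + 286 + 715 + 1287 + 1716 + 1716 = 5812.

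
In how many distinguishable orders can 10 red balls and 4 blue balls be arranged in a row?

1001

Choose positions for the red balls: C(14,10) = 1001.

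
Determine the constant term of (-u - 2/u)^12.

General term: C(12,j)·(-u)^j·(-2/u)^(12-j), with u-exponent 1j − 1(12−j) = 2j − 12.
Set 2j − 12 = 0: j = 6.
C(12,6) = 924; (-1)^6 = 1; (-2)^6 = 64.
Coefficient = 924 · 1 · 64 = 59136.

59136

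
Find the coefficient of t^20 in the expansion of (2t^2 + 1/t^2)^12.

24576

General term: C(12,j)·(2t^2)^j·(1/t^2)^(12-j), with t-exponent 2j − 2(12−j) = 4j − 24.
Set 4j − 24 = 20: j = 11.
C(12,11) = 12; 2^11 = 2048; 1^1 = 1.
Coefficient = 12 · 2048 · 1 = 24576.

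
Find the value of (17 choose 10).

19448

C(17,10) = C(17,7) by symmetry.
C(17,7) = (17·16·15·14·13·12·11) / 7! = 98017920 / 5040 = 19448.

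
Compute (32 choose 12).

225792840

C(32,12) = (32·31·30·29·28·27·26·25·24·23·22·21) / 12! = 108155131628544000 / 479001600 = 225792840.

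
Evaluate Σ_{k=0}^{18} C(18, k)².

By Vandermonde's identity, Σ C(18,k)² = C(36,18) = 9075135300.

9075135300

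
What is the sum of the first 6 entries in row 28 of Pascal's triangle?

1 + 28 + 378 + 3276 + 20475 + 98280 = 122438.

122438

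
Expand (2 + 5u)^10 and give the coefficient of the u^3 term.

1920000

The general term is C(10,j)·(2)^j·(5u)^(10-j); the u^3 term has j = 7.
C(10,7) = 120.
Coefficient = C(10,7) · 2^7 · 5^3 = 120 · 128 · 125 = 1920000.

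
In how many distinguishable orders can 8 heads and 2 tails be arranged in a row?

45

Choose positions for the heads: C(10,8) = 45.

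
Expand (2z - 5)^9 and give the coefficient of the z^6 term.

The general term is C(9,j)·(2z)^j·(-5)^(9-j); the z^6 term has j = 6.
C(9,6) = 84.
Coefficient = C(9,6) · 2^6 · (-5)^3 = 84 · 64 · (-125) = -672000.

-672000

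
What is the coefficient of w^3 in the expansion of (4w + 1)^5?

The general term is C(5,j)·(4w)^j·(1)^(5-j); the w^3 term has j = 3.
C(5,3) = 10.
Coefficient = C(5,3) · 4^3 = 10 · 64 = 640.

640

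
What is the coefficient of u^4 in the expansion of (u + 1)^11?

330

The general term is C(11,j)·(u)^j·(1)^(11-j); the u^4 term has j = 4.
C(11,4) = 330.
Coefficient = C(11,4) = 330.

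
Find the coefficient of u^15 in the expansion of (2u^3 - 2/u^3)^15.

-98402304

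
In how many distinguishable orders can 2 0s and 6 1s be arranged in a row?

28

Choose positions for the 0s: C(8,2) = 28.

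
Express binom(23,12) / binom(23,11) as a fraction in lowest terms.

C(n,k+1)/C(n,k) = (n−k)/(k+1) = (23−11)/(11+1) = 12/12 = 1.

1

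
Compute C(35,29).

1623160

C(35,29) = C(35,6) by symmetry.
C(35,6) = (35·34·33·32·31·30) / 6! = 1168675200 / 720 = 1623160.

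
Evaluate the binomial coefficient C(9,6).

C(9,6) = C(9,3) by symmetry.
C(9,3) = (9·8·7) / 3! = 504 / 6 = 84.

84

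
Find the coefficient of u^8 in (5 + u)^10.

The general term is C(10,j)·(5)^j·(u)^(10-j); the u^8 term has j = 2.
C(10,2) = 45.
Coefficient = C(10,2) · 5^2 = 45 · 25 = 1125.

1125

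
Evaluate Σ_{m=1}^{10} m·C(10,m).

Differentiating (1+x)^10 and setting x=1: Σ m·C(10,m) = 10·2^9 = 5120.

5120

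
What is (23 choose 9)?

C(23,9) = (23·22·21·20·19·18·17·16·15) / 9! = 296541907200 / 362880 = 817190.

817190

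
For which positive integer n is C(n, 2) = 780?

40

n(n−1)/2 = 780 ⇒ n(n−1) = 1560. Since 40·39 = 1560, n = 40.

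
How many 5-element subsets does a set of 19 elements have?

11628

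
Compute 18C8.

C(18,8) = (18·17·16·15·14·13·12·11) / 8! = 1764322560 / 40320 = 43758.

43758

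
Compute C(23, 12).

1352078

C(23,12) = C(23,11) by symmetry.
C(23,11) = (23·22·21·20·19·18·17·16·15·14·13) / 11! = 53970627110400 / 39916800 = 1352078.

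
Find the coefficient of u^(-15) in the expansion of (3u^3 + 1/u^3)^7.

21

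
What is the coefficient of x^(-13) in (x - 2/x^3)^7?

General term: C(7,j)·(x)^j·(-2/x^3)^(7-j), with x-exponent 1j − 3(7−j) = 4j − 21.
Set 4j − 21 = -13: j = 2.
C(7,2) = 21; 1^2 = 1; (-2)^5 = -32.
Coefficient = 21 · 1 · (-32) = -672.

-672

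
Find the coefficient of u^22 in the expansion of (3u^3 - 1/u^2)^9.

-59049

General term: C(9,j)·(3u^3)^j·(-1/u^2)^(9-j), with u-exponent 3j − 2(9−j) = 5j − 18.
Set 5j − 18 = 22: j = 8.
C(9,8) = 9; 3^8 = 6561; (-1)^1 = -1.
Coefficient = 9 · 6561 · (-1) = -59049.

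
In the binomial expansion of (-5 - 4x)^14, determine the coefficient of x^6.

4804800000000

The general term is C(14,j)·(-5)^j·(-4x)^(14-j); the x^6 term has j = 8.
C(14,8) = 3003.
Coefficient = C(14,8) · (-5)^8 · (-4)^6 = 3003 · 390625 · 4096 = 4804800000000.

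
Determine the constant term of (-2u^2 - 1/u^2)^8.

General term: C(8,j)·(-2u^2)^j·(-1/u^2)^(8-j), with u-exponent 2j − 2(8−j) = 4j − 16.
Set 4j − 16 = 0: j = 4.
C(8,4) = 70; (-2)^4 = 16; (-1)^4 = 1.
Coefficient = 70 · 16 · 1 = 1120.

1120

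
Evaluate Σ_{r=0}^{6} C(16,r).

1 + 16 + 120 + 560 + 1820 + 4368 + 8008 = 14893.

14893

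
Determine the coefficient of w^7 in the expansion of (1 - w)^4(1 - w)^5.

-36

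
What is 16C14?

120

C(16,14) = C(16,2) by symmetry.
C(16,2) = (16·15) / 2! = 240 / 2 = 120.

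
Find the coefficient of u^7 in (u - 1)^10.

-120

The general term is C(10,j)·(u)^j·(-1)^(10-j); the u^7 term has j = 7.
C(10,7) = 120.
Coefficient = C(10,7) · (-1)^3 = 120 · (-1) = -120.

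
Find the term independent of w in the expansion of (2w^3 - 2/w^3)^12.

General term: C(12,j)·(2w^3)^j·(-2/w^3)^(12-j), with w-exponent 3j − 3(12−j) = 6j − 36.
Set 6j − 36 = 0: j = 6.
C(12,6) = 924; 2^6 = 64; (-2)^6 = 64.
Coefficient = 924 · 64 · 64 = 3784704.

3784704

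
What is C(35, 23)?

C(35,23) = C(35,12) by symmetry.
C(35,12) = (35·34·33·32·31·30·29·28·27·26·25·24) / 12! = 399703747322880000 / 479001600 = 834451800.

834451800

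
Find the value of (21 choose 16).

20349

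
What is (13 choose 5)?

1287

C(13,5) = (13·12·11·10·9) / 5! = 154440 / 120 = 1287.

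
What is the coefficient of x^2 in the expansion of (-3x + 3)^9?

708588

The general term is C(9,j)·(-3x)^j·(3)^(9-j); the x^2 term has j = 2.
C(9,2) = 36.
Coefficient = C(9,2) · (-3)^2 · 3^7 = 36 · 9 · 2187 = 708588.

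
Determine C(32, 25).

3365856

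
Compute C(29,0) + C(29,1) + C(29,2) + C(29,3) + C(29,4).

27841

1 + 29 + 406 + 3654 + 23751 = 27841.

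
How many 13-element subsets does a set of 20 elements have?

77520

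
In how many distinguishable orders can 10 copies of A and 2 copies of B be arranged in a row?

66

Choose positions for the A's: C(12,10) = 66.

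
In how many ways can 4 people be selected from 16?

1820

This is C(16,4) = 1820.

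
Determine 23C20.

1771

C(23,20) = C(23,3) by symmetry.
C(23,3) = (23·22·21) / 3! = 10626 / 6 = 1771.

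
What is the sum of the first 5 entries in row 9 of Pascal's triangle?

1 + 9 + 36 + 84 + 126 = 256.

256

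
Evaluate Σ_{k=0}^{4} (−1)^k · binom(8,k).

35

The partial alternating sum Σ_{k=0}^{4} (−1)^k C(8,k) = (−1)^4 C(7,4) = 35.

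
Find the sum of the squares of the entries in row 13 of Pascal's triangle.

By Vandermonde's identity, Σ C(13,j)² = C(26,13) = 10400600.

10400600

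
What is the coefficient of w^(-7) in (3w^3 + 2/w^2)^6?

576

General term: C(6,j)·(3w^3)^j·(2/w^2)^(6-j), with w-exponent 3j − 2(6−j) = 5j − 12.
Set 5j − 12 = -7: j = 1.
C(6,1) = 6; 3^1 = 3; 2^5 = 32.
Coefficient = 6 · 3 · 32 = 576.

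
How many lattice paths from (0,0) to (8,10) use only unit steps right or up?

43758

Each path is a sequence of 18 steps with 8 rights: C(18,8) = 43758.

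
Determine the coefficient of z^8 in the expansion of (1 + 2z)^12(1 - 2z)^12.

Coefficient of z^8 = Σ_{j} C(12,j)·2^j·C(12,8-j)·(-2)^(8-j) for j from 0 to 8.
= 126720 + (-2433024) + 15611904 + (-44605440) + 62726400 + (-44605440) + 15611904 + (-2433024) + 126720 = 126720.

126720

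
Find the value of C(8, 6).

28

C(8,6) = C(8,2) by symmetry.
C(8,2) = (8·7) / 2! = 56 / 2 = 28.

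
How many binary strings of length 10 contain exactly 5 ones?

252

Choose the 5 positions: C(10,5) = 252.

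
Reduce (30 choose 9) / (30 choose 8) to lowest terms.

22/9

C(n,k+1)/C(n,k) = (n−k)/(k+1) = (30−8)/(8+1) = 22/9.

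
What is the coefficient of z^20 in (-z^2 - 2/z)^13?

General term: C(13,j)·(-z^2)^j·(-2/z)^(13-j), with z-exponent 2j − 1(13−j) = 3j − 13.
Set 3j − 13 = 20: j = 11.
C(13,11) = 78; (-1)^11 = -1; (-2)^2 = 4.
Coefficient = 78 · (-1) · 4 = -312.

-312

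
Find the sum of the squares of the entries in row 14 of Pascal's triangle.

40116600

Σ C(14,j)² is the coefficient of x^14 in (1+x)^14(1+x)^14 = (1+x)^28, i.e. C(28,14) = 40116600.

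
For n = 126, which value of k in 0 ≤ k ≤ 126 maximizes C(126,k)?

C(126,k) is maximized at k = 126/2 = 63.

63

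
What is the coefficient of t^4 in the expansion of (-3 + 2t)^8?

90720

The general term is C(8,j)·(-3)^j·(2t)^(8-j); the t^4 term has j = 4.
C(8,4) = 70.
Coefficient = C(8,4) · (-3)^4 · 2^4 = 70 · 81 · 16 = 90720.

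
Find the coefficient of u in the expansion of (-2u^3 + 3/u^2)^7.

-22680

General term: C(7,j)·(-2u^3)^j·(3/u^2)^(7-j), with u-exponent 3j − 2(7−j) = 5j − 14.
Set 5j − 14 = 1: j = 3.
C(7,3) = 35; (-2)^3 = -8; 3^4 = 81.
Coefficient = 35 · (-8) · 81 = -22680.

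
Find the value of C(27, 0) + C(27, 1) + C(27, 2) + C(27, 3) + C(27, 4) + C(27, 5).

101584

1 + 27 + 351 + 2925 + 17550 + 80730 = 101584.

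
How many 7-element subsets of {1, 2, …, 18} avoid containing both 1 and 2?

All 7-subsets: C(18,7) = 31824. Those containing both fixed elements: C(16,5) = 4368.
31824 − 4368 = 27456.

27456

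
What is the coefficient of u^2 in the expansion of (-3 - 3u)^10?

2657205

The general term is C(10,j)·(-3)^j·(-3u)^(10-j); the u^2 term has j = 8.
C(10,8) = 45.
Coefficient = C(10,8) · (-3)^8 · (-3)^2 = 45 · 6561 · 9 = 2657205.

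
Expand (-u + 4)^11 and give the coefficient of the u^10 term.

The general term is C(11,j)·(-u)^j·(4)^(11-j); the u^10 term has j = 10.
C(11,10) = 11.
Coefficient = C(11,10) · 4^1 = 11 · 4 = 44.

44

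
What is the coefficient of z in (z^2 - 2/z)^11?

General term: C(11,j)·(z^2)^j·(-2/z)^(11-j), with z-exponent 2j − 1(11−j) = 3j − 11.
Set 3j − 11 = 1: j = 4.
C(11,4) = 330; 1^4 = 1; (-2)^7 = -128.
Coefficient = 330 · 1 · (-128) = -42240.

-42240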